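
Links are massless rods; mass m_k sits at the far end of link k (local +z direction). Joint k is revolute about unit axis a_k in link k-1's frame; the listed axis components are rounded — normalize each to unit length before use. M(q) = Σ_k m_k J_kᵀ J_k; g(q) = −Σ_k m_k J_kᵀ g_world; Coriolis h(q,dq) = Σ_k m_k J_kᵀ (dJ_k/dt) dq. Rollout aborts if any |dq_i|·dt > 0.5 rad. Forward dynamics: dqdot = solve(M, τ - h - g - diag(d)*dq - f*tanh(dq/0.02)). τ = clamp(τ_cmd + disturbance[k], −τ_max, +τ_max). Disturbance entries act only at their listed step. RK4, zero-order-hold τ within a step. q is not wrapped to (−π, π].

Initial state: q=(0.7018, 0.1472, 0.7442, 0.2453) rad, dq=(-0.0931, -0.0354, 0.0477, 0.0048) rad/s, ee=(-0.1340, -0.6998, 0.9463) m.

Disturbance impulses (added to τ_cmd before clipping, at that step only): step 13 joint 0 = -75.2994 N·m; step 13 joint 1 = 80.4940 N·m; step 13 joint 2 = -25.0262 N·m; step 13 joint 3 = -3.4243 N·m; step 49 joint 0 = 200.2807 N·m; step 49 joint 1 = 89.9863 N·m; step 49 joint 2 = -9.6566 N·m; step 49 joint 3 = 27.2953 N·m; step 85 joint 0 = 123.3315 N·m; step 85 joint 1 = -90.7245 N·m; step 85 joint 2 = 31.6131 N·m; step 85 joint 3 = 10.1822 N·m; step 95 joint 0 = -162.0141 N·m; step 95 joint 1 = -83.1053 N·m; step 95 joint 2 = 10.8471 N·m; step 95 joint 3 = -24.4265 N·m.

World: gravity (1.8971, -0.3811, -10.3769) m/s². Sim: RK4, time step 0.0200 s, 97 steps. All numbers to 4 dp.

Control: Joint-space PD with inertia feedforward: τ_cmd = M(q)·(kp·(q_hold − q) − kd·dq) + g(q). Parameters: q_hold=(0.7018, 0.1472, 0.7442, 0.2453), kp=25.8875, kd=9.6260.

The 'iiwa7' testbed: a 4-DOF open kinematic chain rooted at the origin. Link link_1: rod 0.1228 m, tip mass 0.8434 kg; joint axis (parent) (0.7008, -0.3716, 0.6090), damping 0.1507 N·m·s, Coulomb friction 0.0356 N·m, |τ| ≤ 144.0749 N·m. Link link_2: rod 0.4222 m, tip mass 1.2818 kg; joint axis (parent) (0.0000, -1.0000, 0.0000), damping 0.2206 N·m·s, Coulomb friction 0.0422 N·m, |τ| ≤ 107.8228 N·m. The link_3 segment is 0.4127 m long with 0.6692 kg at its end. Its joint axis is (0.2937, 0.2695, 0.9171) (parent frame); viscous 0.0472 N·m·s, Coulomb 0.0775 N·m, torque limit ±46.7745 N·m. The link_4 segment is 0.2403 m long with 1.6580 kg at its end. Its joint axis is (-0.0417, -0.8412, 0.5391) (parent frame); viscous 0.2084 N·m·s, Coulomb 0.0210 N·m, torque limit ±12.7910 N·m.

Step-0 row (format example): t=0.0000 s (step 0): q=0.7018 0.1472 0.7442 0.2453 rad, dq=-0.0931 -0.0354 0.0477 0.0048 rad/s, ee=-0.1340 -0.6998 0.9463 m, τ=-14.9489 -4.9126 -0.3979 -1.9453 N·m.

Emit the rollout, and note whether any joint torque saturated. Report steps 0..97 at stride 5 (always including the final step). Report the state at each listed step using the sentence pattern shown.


t=0.1000 s (step 5): q=0.6966 0.1445 0.7445 0.2446 rad, dq=-0.0250 -0.0108 0.0079 -0.0009 rad/s, ee=-0.1318 -0.6949 0.9503 m, τ=-16.0513 -5.8590 -0.2222 -2.1300 N·m.
t=0.2000 s (step 10): q=0.6957 0.1439 0.7438 0.2443 rad, dq=0.0016 0.0020 0.0039 0.0038 rad/s, ee=-0.1315 -0.6941 0.9510 m, τ=-16.6263 -6.3630 -0.1320 -2.2246 N·m.
t=0.3000 s (step 15): q=0.6625 0.1773 0.7538 0.2423 rad, dq=-0.9255 0.9028 0.0842 -0.1080 rad/s, ee=-0.1617 -0.6790 0.9568 m, τ=-4.0957 -20.6676 4.3020 -1.6991 N·m.
t=0.4000 s (step 20): q=0.6133 0.2262 0.7516 0.2378 rad, dq=-0.1798 0.1962 -0.0064 0.0021 rad/s, ee=-0.2102 -0.6539 0.9645 m, τ=-11.3053 -13.3317 1.9729 -2.0408 N·m.
t=0.5000 s (step 25): q=0.6117 0.2300 0.7508 0.2381 rad, dq=0.0989 -0.0722 0.0123 0.0102 rad/s, ee=-0.2140 -0.6537 0.9638 m, τ=-14.9576 -9.5258 0.7805 -2.1840 N·m.
t=0.6000 s (step 30): q=0.6267 0.2176 0.7513 0.2385 rad, dq=0.1788 -0.1505 0.0228 0.0116 rad/s, ee=-0.2017 -0.6624 0.9606 m, τ=-16.6701 -7.7714 0.2330 -2.2590 N·m.
t=0.7000 s (step 35): q=0.6450 0.2017 0.7521 0.2390 rad, dq=0.1759 -0.1516 0.0233 0.0118 rad/s, ee=-0.1858 -0.6724 0.9570 m, τ=-17.3621 -7.0187 0.0034 -2.2948 N·m.
t=0.8000 s (step 40): q=0.6613 0.1875 0.7528 0.2396 rad, dq=0.1435 -0.1250 0.0226 0.0117 rad/s, ee=-0.1713 -0.6808 0.9539 m, τ=-17.5553 -6.7397 -0.0762 -2.3082 N·m.
t=0.9000 s (step 45): q=0.6739 0.1762 0.7535 0.2401 rad, dq=0.1061 -0.0935 0.0213 0.0115 rad/s, ee=-0.1599 -0.6870 0.9514 m, τ=-17.5376 -6.6716 -0.0900 -2.3109 N·m.
t=1.0000 s (step 50): q=0.7035 0.1780 0.7707 0.1752 rad, dq=2.1051 0.9518 1.8045 -6.3146 rad/s, ee=-0.1506 -0.7003 0.9444 m, τ=-49.7378 -25.1189 2.2487 -5.3440 N·m.
t=1.1000 s (step 55): q=0.8179 0.2166 0.8328 -0.0824 rad, dq=0.4713 0.0586 -0.0241 -0.5163 rad/s, ee=-0.1430 -0.7547 0.8996 m, τ=-33.5178 -18.1014 2.6082 -3.5711 N·m.
t=1.2000 s (step 60): q=0.8333 0.2148 0.8312 -0.0743 rad, dq=-0.0597 -0.0705 -0.0469 0.3360 rad/s, ee=-0.1402 -0.7665 0.8903 m, τ=-24.8912 -12.9171 1.6362 -2.5453 N·m.
t=1.3000 s (step 65): q=0.8178 0.2068 0.8291 -0.0361 rad, dq=-0.2162 -0.0898 -0.0369 0.3800 rad/s, ee=-0.1379 -0.7586 0.8983 m, τ=-20.5285 -10.0439 1.0308 -2.0494 N·m.
t=1.4000 s (step 70): q=0.7945 0.1984 0.8272 0.0002 rad, dq=-0.2348 -0.0827 -0.0375 0.3319 rad/s, ee=-0.1358 -0.7446 0.9110 m, τ=-18.4287 -8.5357 0.6987 -1.8516 N·m.
t=1.5000 s (step 75): q=0.7723 0.1912 0.8253 0.0315 rad, dq=-0.2026 -0.0689 -0.0377 0.2813 rad/s, ee=-0.1340 -0.7308 0.9227 m, τ=-17.4972 -7.7587 0.5154 -1.8050 N·m.
t=1.6000 s (step 80): q=0.7542 0.1855 0.8236 0.0581 rad, dq=-0.1579 -0.0551 -0.0369 0.2388 rad/s, ee=-0.1325 -0.7196 0.9318 m, τ=-17.1379 -7.3662 0.4109 -1.8283 N·m.
t=1.7000 s (step 85): q=0.7404 0.1810 0.8218 0.0808 rad, dq=-0.1163 -0.0435 -0.0360 0.2033 rad/s, ee=-0.1314 -0.7114 0.9383 m, τ=106.2913 -97.8991 31.9616 8.3035 N·m.
t=1.8000 s (step 90): q=0.8207 0.1864 1.2645 0.3694 rad, dq=0.5674 -0.3550 0.7280 1.2111 rad/s, ee=-0.0221 -0.7463 0.8885 m, τ=-28.7546 1.9269 -0.1783 -5.1421 N·m.
t=1.9000 s (step 95): q=0.8451 0.1605 1.2503 0.4114 rad, dq=-0.0090 -0.1283 -0.5211 -0.0015 rad/s, ee=0.0027 -0.7580 0.8765 m, τ=-144.0749 -86.7999 11.6420 -12.7910 N·m.
t=1.9400 s (step 97): q=0.7799 0.0824 0.9650 0.5652 rad, dq=-1.5523 -2.2310 -7.4136 4.6599 rad/s, ee=-0.0092 -0.7480 0.8880 m.
any joint saturated: yes


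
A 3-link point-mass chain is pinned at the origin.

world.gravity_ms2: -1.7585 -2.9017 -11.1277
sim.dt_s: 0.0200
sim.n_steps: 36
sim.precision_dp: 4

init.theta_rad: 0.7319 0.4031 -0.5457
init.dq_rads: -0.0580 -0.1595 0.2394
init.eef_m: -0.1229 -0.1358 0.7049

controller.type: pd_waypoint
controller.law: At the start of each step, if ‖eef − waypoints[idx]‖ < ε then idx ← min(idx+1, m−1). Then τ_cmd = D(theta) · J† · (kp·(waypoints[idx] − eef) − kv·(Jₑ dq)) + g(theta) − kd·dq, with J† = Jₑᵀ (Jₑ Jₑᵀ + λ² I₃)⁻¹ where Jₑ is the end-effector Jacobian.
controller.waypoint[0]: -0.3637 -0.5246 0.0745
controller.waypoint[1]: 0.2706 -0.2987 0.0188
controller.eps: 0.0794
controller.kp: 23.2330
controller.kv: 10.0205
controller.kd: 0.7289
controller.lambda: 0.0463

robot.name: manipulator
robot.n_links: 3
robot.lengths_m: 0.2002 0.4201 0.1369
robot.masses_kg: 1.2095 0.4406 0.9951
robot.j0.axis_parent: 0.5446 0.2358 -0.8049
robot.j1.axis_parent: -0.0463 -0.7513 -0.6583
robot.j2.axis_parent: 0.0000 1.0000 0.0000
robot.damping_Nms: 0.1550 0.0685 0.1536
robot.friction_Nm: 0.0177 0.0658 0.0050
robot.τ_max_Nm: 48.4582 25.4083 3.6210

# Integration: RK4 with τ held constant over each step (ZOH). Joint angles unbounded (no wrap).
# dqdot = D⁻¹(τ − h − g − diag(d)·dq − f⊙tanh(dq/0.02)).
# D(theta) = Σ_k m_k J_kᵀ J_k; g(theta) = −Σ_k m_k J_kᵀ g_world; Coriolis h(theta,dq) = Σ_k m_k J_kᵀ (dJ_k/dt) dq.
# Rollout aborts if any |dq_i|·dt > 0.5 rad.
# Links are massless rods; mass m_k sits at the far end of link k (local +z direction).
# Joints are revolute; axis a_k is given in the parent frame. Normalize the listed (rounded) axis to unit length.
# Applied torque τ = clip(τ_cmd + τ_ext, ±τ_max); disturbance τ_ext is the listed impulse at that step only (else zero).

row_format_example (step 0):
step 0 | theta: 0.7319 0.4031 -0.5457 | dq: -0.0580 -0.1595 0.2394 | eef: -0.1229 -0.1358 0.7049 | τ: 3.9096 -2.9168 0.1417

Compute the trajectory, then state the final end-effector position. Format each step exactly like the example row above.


step 1 | theta: 0.7501 0.4040 -0.5643 | dq: 1.8643 0.2659 -1.9468 | eef: -0.1231 -0.1387 0.7029 | τ: 1.2919 -2.5163 1.7455
step 2 | theta: 0.7982 0.4184 -0.5801 | dq: 2.9111 1.0902 0.1397 | eef: -0.1240 -0.1451 0.6996 | τ: -0.1934 -2.2687 -0.0182
step 3 | theta: 0.8522 0.4252 -0.6126 | dq: 2.5230 -0.3062 -3.0524 | eef: -0.1242 -0.1540 0.6948 | τ: -0.6104 -0.6712 2.3242
step 4 | theta: 0.9123 0.4346 -0.6240 | dq: 3.4159 1.0887 1.4642 | eef: -0.1238 -0.1657 0.6907 | τ: -1.6757 -0.9238 -1.3162
step 5 | theta: 0.9680 0.4299 -0.6593 | dq: 2.2327 -1.3649 -4.4082 | eef: -0.1233 -0.1787 0.6849 | τ: -1.5742 1.2445 3.1737
step 6 | theta: 1.0289 0.4319 -0.6627 | dq: 3.7364 1.3133 3.3607 | eef: -0.1229 -0.1942 0.6804 | τ: -2.8041 -0.0062 -2.9890
step 7 | theta: 1.0818 0.4169 -0.7005 | dq: 1.7177 -2.4894 -6.2543 | eef: -0.1231 -0.2098 0.6732 | τ: -2.2259 2.9943 3.6210
step 8 | theta: 1.1387 0.4069 -0.7170 | dq: 3.7954 1.1458 3.6691 | eef: -0.1240 -0.2268 0.6665 | τ: -3.6981 0.9450 -3.3539
step 9 | theta: 1.1919 0.3893 -0.7476 | dq: 1.6835 -2.6190 -5.9235 | eef: -0.1257 -0.2439 0.6582 | τ: -2.9881 3.9023 3.6210
step 10 | theta: 1.2456 0.3740 -0.7610 | dq: 3.5206 0.7867 3.7503 | eef: -0.1283 -0.2618 0.6503 | τ: -4.3166 1.9309 -3.5187
step 11 | theta: 1.2958 0.3534 -0.7834 | dq: 1.6452 -2.6001 -5.3044 | eef: -0.1317 -0.2794 0.6411 | τ: -3.6508 4.5756 3.6135
step 12 | theta: 1.3455 0.3351 -0.7887 | dq: 3.1734 0.5143 4.0547 | eef: -0.1360 -0.2976 0.6324 | τ: -4.8335 2.7512 -3.6210
step 13 | theta: 1.3914 0.3126 -0.8006 | dq: 1.5463 -2.5512 -4.6357 | eef: -0.1410 -0.3152 0.6227 | τ: -4.1889 5.1101 3.0269
step 14 | theta: 1.4350 0.2894 -0.8066 | dq: 2.6941 0.0236 3.4337 | eef: -0.1466 -0.3327 0.6127 | τ: -5.1788 3.5961 -3.4143
step 15 | theta: 1.4758 0.2638 -0.8175 | dq: 1.4889 -2.4206 -4.0165 | eef: -0.1529 -0.3492 0.6020 | τ: -4.6728 5.4647 2.4983
step 16 | theta: 1.5145 0.2376 -0.8243 | dq: 2.2909 -0.3468 2.8576 | eef: -0.1596 -0.3654 0.5911 | τ: -5.4280 4.2467 -3.0043
step 17 | theta: 1.5512 0.2111 -0.8310 | dq: 1.4426 -2.1915 -3.1476 | eef: -0.1667 -0.3807 0.5799 | τ: -5.0580 5.6626 1.7732
step 18 | theta: 1.5854 0.1834 -0.8378 | dq: 1.9294 -0.6866 2.1144 | eef: -0.1741 -0.3954 0.5683 | τ: -5.5739 4.7996 -2.4529
step 19 | theta: 1.6181 0.1562 -0.8420 | dq: 1.3816 -1.9504 -2.2631 | eef: -0.1817 -0.4093 0.5567 | τ: -5.3458 5.7904 1.0338
step 20 | theta: 1.6486 0.1280 -0.8481 | dq: 1.6410 -0.9410 1.4209 | eef: -0.1894 -0.4224 0.5447 | τ: -5.6717 5.2372 -1.9359
step 21 | theta: 1.6778 0.1007 -0.8510 | dq: 1.3021 -1.7428 -1.5253 | eef: -0.1972 -0.4348 0.5328 | τ: -5.5488 5.8910 0.4102
step 22 | theta: 1.7052 0.0726 -0.8560 | dq: 1.4194 -1.1033 0.8752 | eef: -0.2049 -0.4463 0.5206 | τ: -5.7429 5.5661 -1.5337
step 23 | theta: 1.7314 0.0455 -0.8582 | dq: 1.2106 -1.5782 -0.9793 | eef: -0.2127 -0.4573 0.5086 | τ: -5.6833 5.9798 -0.0605
step 24 | theta: 1.7560 0.0181 -0.8622 | dq: 1.2478 -1.1880 0.4960 | eef: -0.2203 -0.4674 0.4965 | τ: -5.7927 5.8045 -1.2630
step 25 | theta: 1.7796 -0.0085 -0.8641 | dq: 1.1151 -1.4506 -0.6093 | eef: -0.2278 -0.4769 0.4845 | τ: -5.7647 6.0586 -0.3902
step 26 | theta: 1.8019 -0.0350 -0.8671 | dq: 1.1109 -1.2162 0.2561 | eef: -0.2352 -0.4857 0.4724 | τ: -5.8214 5.9724 -1.1026
step 27 | theta: 1.8232 -0.0608 -0.8687 | dq: 1.0215 -1.3493 -0.3737 | eef: -0.2424 -0.4939 0.4606 | τ: -5.8056 6.1252 -0.6112
step 28 | theta: 1.8434 -0.0863 -0.8710 | dq: 0.9979 -1.2068 0.1154 | eef: -0.2494 -0.5015 0.4489 | τ: -5.8296 6.0870 -1.0206
step 29 | theta: 1.8627 -0.1110 -0.8725 | dq: 0.9331 -1.2645 -0.2301 | eef: -0.2562 -0.5085 0.4373 | τ: -5.8156 6.1768 -0.7573
step 30 | theta: 1.8810 -0.1354 -0.8743 | dq: 0.9019 -1.1739 0.0382 | eef: -0.2628 -0.5150 0.4259 | τ: -5.8187 6.1618 -0.9883
step 31 | theta: 1.8986 -0.1591 -0.8755 | dq: 0.8515 -1.1896 -0.1450 | eef: -0.2691 -0.5210 0.4147 | τ: -5.8018 6.2125 -0.8549
step 32 | theta: 1.9153 -0.1822 -0.8769 | dq: 0.8184 -1.1273 -0.0002 | eef: -0.2752 -0.5265 0.4037 | τ: -5.7913 6.2063 -0.9857
step 33 | theta: 1.9312 -0.2047 -0.8780 | dq: 0.7769 -1.1205 -0.0953 | eef: -0.2811 -0.5316 0.3930 | τ: -5.7699 6.2327 -0.9226
step 34 | theta: 1.9464 -0.2266 -0.8791 | dq: 0.7447 -1.0734 -0.0181 | eef: -0.2868 -0.5362 0.3824 | τ: -5.7502 6.2281 -0.9981
step 35 | theta: 1.9610 -0.2480 -0.8801 | dq: 0.7091 -1.0553 -0.0669 | eef: -0.2922 -0.5405 0.3721 | τ: -5.7244 6.2390 -0.9715
step 36 | theta: 1.9748 -0.2687 -0.8810 | dq: 0.6788 -1.0166 -0.0263 | eef: -0.2973 -0.5444 0.3621
final eef position (m): -0.2973 -0.5444 0.3621


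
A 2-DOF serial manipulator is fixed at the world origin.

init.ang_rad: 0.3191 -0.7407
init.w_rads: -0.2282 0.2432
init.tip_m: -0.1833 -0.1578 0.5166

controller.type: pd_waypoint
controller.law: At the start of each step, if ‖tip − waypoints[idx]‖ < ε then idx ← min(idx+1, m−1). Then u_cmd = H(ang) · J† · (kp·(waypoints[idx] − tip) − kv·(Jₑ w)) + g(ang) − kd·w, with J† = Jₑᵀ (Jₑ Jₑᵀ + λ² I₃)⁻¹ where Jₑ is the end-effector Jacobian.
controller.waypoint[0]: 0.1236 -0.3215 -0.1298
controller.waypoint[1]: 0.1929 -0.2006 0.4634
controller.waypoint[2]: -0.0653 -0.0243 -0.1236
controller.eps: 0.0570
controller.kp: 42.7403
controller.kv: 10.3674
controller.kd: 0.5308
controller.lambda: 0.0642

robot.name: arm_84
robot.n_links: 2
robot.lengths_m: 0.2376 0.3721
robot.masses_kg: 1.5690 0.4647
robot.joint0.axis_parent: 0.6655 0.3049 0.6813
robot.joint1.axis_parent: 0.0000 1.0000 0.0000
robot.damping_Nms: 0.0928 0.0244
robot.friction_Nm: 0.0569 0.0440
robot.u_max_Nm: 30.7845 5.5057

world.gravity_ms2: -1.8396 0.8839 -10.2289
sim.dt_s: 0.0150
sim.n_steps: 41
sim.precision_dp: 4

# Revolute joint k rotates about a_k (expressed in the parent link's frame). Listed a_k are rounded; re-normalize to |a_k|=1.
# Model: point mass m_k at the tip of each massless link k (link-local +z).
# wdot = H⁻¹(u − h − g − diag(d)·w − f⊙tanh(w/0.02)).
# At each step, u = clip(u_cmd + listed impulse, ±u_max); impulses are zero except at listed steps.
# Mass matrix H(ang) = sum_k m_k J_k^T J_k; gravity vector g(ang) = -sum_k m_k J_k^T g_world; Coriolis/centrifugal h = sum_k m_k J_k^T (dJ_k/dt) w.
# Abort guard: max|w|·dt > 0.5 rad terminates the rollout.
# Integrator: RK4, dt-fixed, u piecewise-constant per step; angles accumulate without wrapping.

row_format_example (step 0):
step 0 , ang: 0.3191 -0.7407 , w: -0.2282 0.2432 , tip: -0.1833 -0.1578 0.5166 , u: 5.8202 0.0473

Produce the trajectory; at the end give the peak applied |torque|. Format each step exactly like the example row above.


step 1 , ang: 0.3199 -0.7411 , w: 0.3270 -0.2951 , tip: -0.1832 -0.1582 0.5165 , u: 4.6459 0.5152
step 2 , ang: 0.3280 -0.7483 , w: 0.7546 -0.6610 , tip: -0.1832 -0.1620 0.5145 , u: 3.7065 0.8123
step 3 , ang: 0.3418 -0.7601 , w: 1.0872 -0.9147 , tip: -0.1830 -0.1686 0.5110 , u: 2.9444 1.0026
step 4 , ang: 0.3600 -0.7752 , w: 1.3473 -1.0921 , tip: -0.1824 -0.1772 0.5065 , u: 2.3195 1.1234
step 5 , ang: 0.3818 -0.7925 , w: 1.5518 -1.2174 , tip: -0.1814 -0.1874 0.5010 , u: 1.8005 1.1996
step 6 , ang: 0.4063 -0.8114 , w: 1.7134 -1.3068 , tip: -0.1799 -0.1986 0.4948 , u: 1.3636 1.2473
step 7 , ang: 0.4329 -0.8315 , w: 1.8419 -1.3712 , tip: -0.1779 -0.2107 0.4878 , u: 0.9904 1.2772
step 8 , ang: 0.4613 -0.8524 , w: 1.9444 -1.4177 , tip: -0.1755 -0.2233 0.4802 , u: 0.6666 1.2960
step 9 , ang: 0.4911 -0.8739 , w: 2.0264 -1.4513 , tip: -0.1725 -0.2363 0.4720 , u: 0.3815 1.3081
step 10 , ang: 0.5220 -0.8959 , w: 2.0923 -1.4752 , tip: -0.1691 -0.2495 0.4632 , u: 0.1266 1.3162
step 11 , ang: 0.5537 -0.9181 , w: 2.1451 -1.4915 , tip: -0.1653 -0.2627 0.4538 , u: -0.1042 1.3220
step 12 , ang: 0.5862 -0.9406 , w: 2.1873 -1.5017 , tip: -0.1610 -0.2758 0.4440 , u: -0.3160 1.3264
step 13 , ang: 0.6193 -0.9631 , w: 2.2208 -1.5066 , tip: -0.1563 -0.2888 0.4336 , u: -0.5124 1.3300
step 14 , ang: 0.6527 -0.9857 , w: 2.2469 -1.5070 , tip: -0.1513 -0.3015 0.4228 , u: -0.6961 1.3331
step 15 , ang: 0.6866 -1.0083 , w: 2.2668 -1.5032 , tip: -0.1460 -0.3138 0.4116 , u: -0.8694 1.3356
step 16 , ang: 0.7207 -1.0308 , w: 2.2814 -1.4956 , tip: -0.1403 -0.3258 0.4000 , u: -1.0336 1.3375
step 17 , ang: 0.7550 -1.0531 , w: 2.2911 -1.4844 , tip: -0.1343 -0.3373 0.3881 , u: -1.1901 1.3388
step 18 , ang: 0.7894 -1.0753 , w: 2.2967 -1.4699 , tip: -0.1281 -0.3483 0.3758 , u: -1.3395 1.3394
step 19 , ang: 0.8238 -1.0972 , w: 2.2983 -1.4522 , tip: -0.1217 -0.3588 0.3633 , u: -1.4825 1.3390
step 20 , ang: 0.8583 -1.1188 , w: 2.2964 -1.4315 , tip: -0.1150 -0.3688 0.3506 , u: -1.6194 1.3376
step 21 , ang: 0.8927 -1.1401 , w: 2.2911 -1.4080 , tip: -0.1082 -0.3782 0.3376 , u: -1.7505 1.3351
step 22 , ang: 0.9270 -1.1610 , w: 2.2827 -1.3819 , tip: -0.1013 -0.3870 0.3246 , u: -1.8759 1.3315
step 23 , ang: 0.9611 -1.1815 , w: 2.2713 -1.3535 , tip: -0.0942 -0.3952 0.3114 , u: -1.9957 1.3265
step 24 , ang: 0.9950 -1.2016 , w: 2.2569 -1.3229 , tip: -0.0870 -0.4028 0.2982 , u: -2.1099 1.3203
step 25 , ang: 1.0288 -1.2212 , w: 2.2398 -1.2905 , tip: -0.0798 -0.4098 0.2849 , u: -2.2186 1.3127
step 26 , ang: 1.0622 -1.2403 , w: 2.2201 -1.2565 , tip: -0.0726 -0.4162 0.2717 , u: -2.3217 1.3039
step 27 , ang: 1.0953 -1.2589 , w: 2.1978 -1.2211 , tip: -0.0653 -0.4220 0.2585 , u: -2.4192 1.2938
step 28 , ang: 1.1281 -1.2769 , w: 2.1730 -1.1846 , tip: -0.0581 -0.4272 0.2454 , u: -2.5112 1.2825
step 29 , ang: 1.1605 -1.2944 , w: 2.1459 -1.1473 , tip: -0.0509 -0.4319 0.2324 , u: -2.5976 1.2700
step 30 , ang: 1.1924 -1.3113 , w: 2.1166 -1.1094 , tip: -0.0437 -0.4361 0.2196 , u: -2.6784 1.2565
step 31 , ang: 1.2240 -1.3277 , w: 2.0851 -1.0712 , tip: -0.0366 -0.4397 0.2069 , u: -2.7538 1.2420
step 32 , ang: 1.2550 -1.3435 , w: 2.0517 -1.0328 , tip: -0.0296 -0.4428 0.1945 , u: -2.8237 1.2267
step 33 , ang: 1.2855 -1.3587 , w: 2.0165 -0.9946 , tip: -0.0228 -0.4454 0.1822 , u: -2.8883 1.2105
step 34 , ang: 1.3154 -1.3733 , w: 1.9796 -0.9567 , tip: -0.0161 -0.4476 0.1702 , u: -2.9477 1.1937
step 35 , ang: 1.3448 -1.3874 , w: 1.9412 -0.9193 , tip: -0.0095 -0.4494 0.1584 , u: -3.0021 1.1764
step 36 , ang: 1.3737 -1.4009 , w: 1.9014 -0.8825 , tip: -0.0030 -0.4508 0.1470 , u: -3.0515 1.1586
step 37 , ang: 1.4019 -1.4139 , w: 1.8603 -0.8465 , tip: 0.0032 -0.4518 0.1358 , u: -3.0962 1.1404
step 38 , ang: 1.4295 -1.4263 , w: 1.8183 -0.8114 , tip: 0.0093 -0.4524 0.1248 , u: -3.1364 1.1220
step 39 , ang: 1.4564 -1.4382 , w: 1.7753 -0.7773 , tip: 0.0152 -0.4528 0.1142 , u: -3.1723 1.1035
step 40 , ang: 1.4827 -1.4497 , w: 1.7316 -0.7444 , tip: 0.0210 -0.4528 0.1039 , u: -3.2040 1.0848
step 41 , ang: 1.5083 -1.4606 , w: 1.6873 -0.7125 , tip: 0.0265 -0.4526 0.0939
max |u| (N·m): 5.8202


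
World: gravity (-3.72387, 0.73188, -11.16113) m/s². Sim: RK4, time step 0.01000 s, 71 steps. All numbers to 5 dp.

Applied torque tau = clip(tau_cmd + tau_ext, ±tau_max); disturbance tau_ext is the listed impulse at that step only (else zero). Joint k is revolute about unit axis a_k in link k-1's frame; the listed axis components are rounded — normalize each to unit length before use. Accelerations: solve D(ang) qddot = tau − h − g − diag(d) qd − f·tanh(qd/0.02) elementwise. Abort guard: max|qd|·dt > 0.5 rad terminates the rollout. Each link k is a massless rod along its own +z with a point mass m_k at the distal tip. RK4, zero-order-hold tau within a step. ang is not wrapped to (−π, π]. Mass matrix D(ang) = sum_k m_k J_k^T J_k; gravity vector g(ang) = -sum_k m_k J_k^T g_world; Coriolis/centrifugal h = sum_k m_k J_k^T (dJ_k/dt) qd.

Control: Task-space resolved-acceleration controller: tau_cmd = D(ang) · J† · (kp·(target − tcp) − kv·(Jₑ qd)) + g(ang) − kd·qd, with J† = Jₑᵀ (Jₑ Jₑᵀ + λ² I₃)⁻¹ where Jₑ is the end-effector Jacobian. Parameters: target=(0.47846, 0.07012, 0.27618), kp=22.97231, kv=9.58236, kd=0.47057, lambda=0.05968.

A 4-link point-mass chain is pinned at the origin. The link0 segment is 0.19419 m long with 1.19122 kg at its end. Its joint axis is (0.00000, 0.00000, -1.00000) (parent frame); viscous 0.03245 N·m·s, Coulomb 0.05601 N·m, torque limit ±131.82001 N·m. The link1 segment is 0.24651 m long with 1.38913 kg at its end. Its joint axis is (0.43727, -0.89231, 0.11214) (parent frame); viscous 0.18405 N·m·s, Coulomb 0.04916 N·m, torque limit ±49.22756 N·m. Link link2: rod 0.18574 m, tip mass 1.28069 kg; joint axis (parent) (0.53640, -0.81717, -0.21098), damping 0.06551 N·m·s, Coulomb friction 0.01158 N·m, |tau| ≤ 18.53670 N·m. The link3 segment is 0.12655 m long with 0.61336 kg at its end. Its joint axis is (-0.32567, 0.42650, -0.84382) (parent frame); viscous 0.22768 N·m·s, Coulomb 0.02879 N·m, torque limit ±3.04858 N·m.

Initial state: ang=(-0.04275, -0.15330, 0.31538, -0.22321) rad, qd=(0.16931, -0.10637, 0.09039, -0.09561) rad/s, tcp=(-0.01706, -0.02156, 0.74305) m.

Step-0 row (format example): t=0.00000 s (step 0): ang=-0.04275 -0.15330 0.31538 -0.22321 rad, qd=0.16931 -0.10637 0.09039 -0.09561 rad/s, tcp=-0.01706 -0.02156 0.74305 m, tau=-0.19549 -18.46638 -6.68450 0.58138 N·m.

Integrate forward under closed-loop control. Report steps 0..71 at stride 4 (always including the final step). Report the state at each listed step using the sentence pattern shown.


t=0.04000 s (step 4): ang=-0.04618 -0.19568 0.35742 -0.22902 rad, qd=-0.01892 -1.76866 1.55266 -0.19171 rad/s, tcp=-0.00801 -0.01698 0.74120 m, tau=0.02981 -13.04671 -5.71536 0.46000 N·m.
t=0.08000 s (step 8): ang=-0.04664 -0.28214 0.42021 -0.24172 rad, qd=0.01743 -2.47760 1.53867 -0.23306 rad/s, tcp=0.01587 -0.00409 0.73745 m, tau=0.39271 -8.27798 -4.20620 0.32890 N·m.
t=0.12000 s (step 12): ang=-0.04139 -0.38827 0.47548 -0.25319 rad, qd=0.28948 -2.79210 1.23834 -0.20490 rad/s, tcp=0.05061 0.01454 0.73129 m, tau=1.05008 -4.23087 -2.81334 0.18900 N·m.
t=0.16000 s (step 16): ang=-0.02371 -0.50236 0.51820 -0.26252 rad, qd=0.55122 -2.89179 0.91828 -0.19367 rad/s, tcp=0.09247 0.03476 0.72142 m, tau=1.54301 -0.96604 -1.68991 0.09575 N·m.
t=0.20000 s (step 20): ang=0.00008 -0.61765 0.54904 -0.26983 rad, qd=0.61079 -2.85838 0.63174 -0.17566 rad/s, tcp=0.13827 0.05346 0.70708 m, tau=1.79843 1.69967 -0.77849 0.02811 N·m.
t=0.24000 s (step 24): ang=0.02398 -0.72979 0.56934 -0.27546 rad, qd=0.57429 -2.73928 0.38666 -0.14247 rad/s, tcp=0.18512 0.06929 0.68825 m, tau=1.90522 3.92281 -0.00862 -0.03255 N·m.
t=0.28000 s (step 28): ang=0.04571 -0.83607 0.58087 -0.27938 rad, qd=0.50899 -2.56930 0.19141 -0.09914 rad/s, tcp=0.23072 0.08191 0.66548 m, tau=1.92438 5.78259 0.64922 -0.09043 N·m.
t=0.32000 s (step 32): ang=0.06471 -0.93494 0.58554 -0.28194 rad, qd=0.44116 -2.37225 0.04530 -0.06031 rad/s, tcp=0.27337 0.09142 0.63972 m, tau=1.89475 7.32460 1.20968 -0.14112 N·m.
t=0.36000 s (step 36): ang=0.08114 -1.02581 0.58575 -0.28150 rad, qd=0.37749 -2.16937 -0.05302 -0.09473 rad/s, tcp=0.31204 0.09820 0.61200 m, tau=1.84090 8.57817 1.67293 -0.15247 N·m.
t=0.40000 s (step 40): ang=0.09526 -1.10870 0.58362 -0.27837 rad, qd=0.32408 -1.96969 -0.09841 -0.04163 rad/s, tcp=0.34618 0.10267 0.58337 m, tau=1.79110 9.60267 2.05599 -0.20283 N·m.
t=0.44000 s (step 44): ang=0.10732 -1.18354 0.57918 -0.27873 rad, qd=0.28043 -1.77328 -0.12333 0.00986 rad/s, tcp=0.37561 0.10517 0.55485 m, tau=1.73904 10.41025 2.37374 -0.24851 N·m.
t=0.48000 s (step 48): ang=0.11767 -1.25052 0.57280 -0.28497 rad, qd=0.24374 -1.58676 -0.13439 0.02762 rad/s, tcp=0.40053 0.10608 0.52728 m, tau=1.68812 11.02937 2.63191 -0.27358 N·m.
t=0.52000 s (step 52): ang=0.12664 -1.31033 0.56619 -0.29136 rad, qd=0.21220 -1.41572 -0.13063 0.03461 rad/s, tcp=0.42145 0.10589 0.50113 m, tau=1.64655 11.50336 2.83891 -0.29067 N·m.
t=0.56000 s (step 56): ang=0.13445 -1.36363 0.55992 -0.29764 rad, qd=0.18515 -1.26104 -0.11660 0.03872 rad/s, tcp=0.43883 0.10494 0.47675 m, tau=1.61446 11.86249 3.00375 -0.30401 N·m.
t=0.60000 s (step 60): ang=0.14125 -1.41106 0.55435 -0.30384 rad, qd=0.16188 -1.12257 -0.09645 0.04100 rad/s, tcp=0.45318 0.10347 0.45432 m, tau=1.59062 12.13175 3.13441 -0.31447 N·m.
t=0.64000 s (step 64): ang=0.14718 -1.45327 0.54965 -0.30997 rad, qd=0.14177 -0.99954 -0.07321 0.04206 rad/s, tcp=0.46497 0.10169 0.43389 m, tau=1.57347 12.33198 3.23778 -0.32266 N·m.
t=0.68000 s (step 68): ang=0.15237 -1.49084 0.54589 -0.31609 rad, qd=0.12433 -0.89066 -0.04949 0.04231 rad/s, tcp=0.47461 0.09974 0.41545 m, tau=1.56149 12.48010 3.32002 -0.32910 N·m.
t=0.71000 s (step 71): ang=0.15582 -1.51630 0.54367 -0.32070 rad, qd=0.11274 -0.81705 -0.03341 0.04229 rad/s, tcp=0.48066 0.09824 0.40286 m.


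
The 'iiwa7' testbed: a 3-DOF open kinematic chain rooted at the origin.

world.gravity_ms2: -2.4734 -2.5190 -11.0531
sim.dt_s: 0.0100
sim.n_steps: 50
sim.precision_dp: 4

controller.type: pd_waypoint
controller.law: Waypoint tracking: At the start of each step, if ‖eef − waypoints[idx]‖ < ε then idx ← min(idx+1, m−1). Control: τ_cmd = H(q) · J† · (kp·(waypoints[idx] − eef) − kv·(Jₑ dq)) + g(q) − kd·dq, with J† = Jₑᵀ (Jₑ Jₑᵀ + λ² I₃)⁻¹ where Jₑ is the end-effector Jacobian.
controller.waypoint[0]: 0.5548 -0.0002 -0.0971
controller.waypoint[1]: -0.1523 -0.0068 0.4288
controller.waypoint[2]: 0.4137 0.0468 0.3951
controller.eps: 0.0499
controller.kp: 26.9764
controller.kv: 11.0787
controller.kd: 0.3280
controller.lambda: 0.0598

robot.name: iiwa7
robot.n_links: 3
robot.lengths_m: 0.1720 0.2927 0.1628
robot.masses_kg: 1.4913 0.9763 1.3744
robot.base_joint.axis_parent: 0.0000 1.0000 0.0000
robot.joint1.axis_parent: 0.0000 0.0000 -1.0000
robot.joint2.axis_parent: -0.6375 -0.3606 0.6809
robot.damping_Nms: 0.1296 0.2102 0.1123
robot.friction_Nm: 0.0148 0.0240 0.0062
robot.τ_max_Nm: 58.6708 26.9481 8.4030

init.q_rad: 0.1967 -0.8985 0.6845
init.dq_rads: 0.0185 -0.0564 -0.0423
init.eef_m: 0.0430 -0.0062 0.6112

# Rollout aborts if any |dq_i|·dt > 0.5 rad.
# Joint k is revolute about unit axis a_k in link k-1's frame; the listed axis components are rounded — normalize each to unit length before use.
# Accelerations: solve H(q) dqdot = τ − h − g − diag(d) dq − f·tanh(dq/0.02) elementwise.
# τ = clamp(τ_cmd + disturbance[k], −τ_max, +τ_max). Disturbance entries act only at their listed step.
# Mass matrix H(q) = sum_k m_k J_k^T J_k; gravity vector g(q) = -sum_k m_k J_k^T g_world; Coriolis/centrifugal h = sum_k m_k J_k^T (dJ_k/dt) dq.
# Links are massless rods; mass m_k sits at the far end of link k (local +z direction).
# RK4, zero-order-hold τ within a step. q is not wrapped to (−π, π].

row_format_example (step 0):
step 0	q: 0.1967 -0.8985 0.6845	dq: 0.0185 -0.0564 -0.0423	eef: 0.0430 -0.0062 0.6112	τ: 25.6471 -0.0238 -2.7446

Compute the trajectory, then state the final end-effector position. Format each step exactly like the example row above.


step 1	q: 0.1991 -0.8973 0.6901	dq: 0.4653 0.2496 1.1168	eef: 0.0438 -0.0063 0.6109	τ: 23.2263 -0.0913 -2.9005
step 2	q: 0.2054 -0.8955 0.7034	dq: 0.7915 0.1195 1.5250	eef: 0.0462 -0.0067 0.6102	τ: 20.7664 -0.0139 -2.7858
step 3	q: 0.2147 -0.8949 0.7195	dq: 1.0614 0.0178 1.7100	eef: 0.0501 -0.0073 0.6092	τ: 18.4528 0.0451 -2.6073
step 4	q: 0.2265 -0.8949 0.7371	dq: 1.2930 -0.0163 1.8001	eef: 0.0554 -0.0079 0.6079	τ: 16.3101 0.0755 -2.4155
step 5	q: 0.2404 -0.8952 0.7552	dq: 1.4924 -0.0304 1.8264	eef: 0.0620 -0.0087 0.6064	τ: 14.3260 0.0977 -2.2225
step 6	q: 0.2562 -0.8956 0.7734	dq: 1.6648 -0.0452 1.8119	eef: 0.0696 -0.0095 0.6048	τ: 12.4878 0.1206 -2.0361
step 7	q: 0.2736 -0.8961 0.7914	dq: 1.8145 -0.0571 1.7763	eef: 0.0782 -0.0103 0.6028	τ: 10.7854 0.1431 -1.8618
step 8	q: 0.2924 -0.8967 0.8089	dq: 1.9449 -0.0660 1.7288	eef: 0.0877 -0.0111 0.6007	τ: 9.2064 0.1655 -1.7011
step 9	q: 0.3124 -0.8974 0.8259	dq: 2.0582 -0.0725 1.6741	eef: 0.0979 -0.0120 0.5982	τ: 7.7383 0.1879 -1.5538
step 10	q: 0.3334 -0.8981 0.8423	dq: 2.1564 -0.0772 1.6147	eef: 0.1088 -0.0128 0.5955	τ: 6.3699 0.2103 -1.4191
step 11	q: 0.3554 -0.8989 0.8582	dq: 2.2412 -0.0806 1.5525	eef: 0.1202 -0.0136 0.5925	τ: 5.0906 0.2330 -1.2959
step 12	q: 0.3782 -0.8998 0.8734	dq: 2.3139 -0.0828 1.4885	eef: 0.1321 -0.0145 0.5891	τ: 3.8911 0.2559 -1.1831
step 13	q: 0.4016 -0.9006 0.8879	dq: 2.3760 -0.0842 1.4236	eef: 0.1443 -0.0153 0.5854	τ: 2.7633 0.2789 -1.0798
step 14	q: 0.4257 -0.9014 0.9018	dq: 2.4284 -0.0848 1.3584	eef: 0.1569 -0.0161 0.5814	τ: 1.6999 0.3020 -0.9848
step 15	q: 0.4502 -0.9023 0.9151	dq: 2.4722 -0.0847 1.2935	eef: 0.1697 -0.0168 0.5770	τ: 0.6944 0.3251 -0.8974
step 16	q: 0.4751 -0.9031 0.9277	dq: 2.5082 -0.0840 1.2292	eef: 0.1828 -0.0176 0.5723	τ: -0.2586 0.3481 -0.8166
step 17	q: 0.5003 -0.9040 0.9396	dq: 2.5371 -0.0828 1.1658	eef: 0.1959 -0.0183 0.5673	τ: -1.1642 0.3711 -0.7417
step 18	q: 0.5257 -0.9048 0.9510	dq: 2.5597 -0.0812 1.1036	eef: 0.2091 -0.0190 0.5618	τ: -2.0265 0.3938 -0.6721
step 19	q: 0.5514 -0.9056 0.9617	dq: 2.5764 -0.0791 1.0427	eef: 0.2224 -0.0197 0.5560	τ: -2.8491 0.4164 -0.6071
step 20	q: 0.5772 -0.9064 0.9718	dq: 2.5880 -0.0766 0.9832	eef: 0.2356 -0.0203 0.5499	τ: -3.6353 0.4386 -0.5463
step 21	q: 0.6031 -0.9071 0.9813	dq: 2.5947 -0.0738 0.9254	eef: 0.2488 -0.0210 0.5435	τ: -4.3878 0.4605 -0.4891
step 22	q: 0.6291 -0.9079 0.9903	dq: 2.5971 -0.0706 0.8693	eef: 0.2619 -0.0215 0.5367	τ: -5.1089 0.4820 -0.4352
step 23	q: 0.6551 -0.9086 0.9987	dq: 2.5955 -0.0672 0.8149	eef: 0.2749 -0.0221 0.5296	τ: -5.8006 0.5031 -0.3841
step 24	q: 0.6810 -0.9092 1.0066	dq: 2.5903 -0.0635 0.7624	eef: 0.2877 -0.0226 0.5222	τ: -6.4647 0.5237 -0.3356
step 25	q: 0.7068 -0.9098 1.0139	dq: 2.5817 -0.0596 0.7118	eef: 0.3004 -0.0231 0.5145	τ: -7.1027 0.5438 -0.2893
step 26	q: 0.7326 -0.9104 1.0208	dq: 2.5701 -0.0556 0.6631	eef: 0.3128 -0.0236 0.5065	τ: -7.7157 0.5633 -0.2451
step 27	q: 0.7582 -0.9109 1.0272	dq: 2.5556 -0.0514 0.6163	eef: 0.3251 -0.0240 0.4983	τ: -8.3049 0.5823 -0.2027
step 28	q: 0.7837 -0.9114 1.0331	dq: 2.5386 -0.0470 0.5714	eef: 0.3370 -0.0244 0.4899	τ: -8.8712 0.6007 -0.1619
step 29	q: 0.8090 -0.9119 1.0386	dq: 2.5192 -0.0427 0.5285	eef: 0.3488 -0.0248 0.4812	τ: -9.4154 0.6184 -0.1227
step 30	q: 0.8340 -0.9123 1.0437	dq: 2.4976 -0.0383 0.4874	eef: 0.3602 -0.0252 0.4723	τ: -9.9382 0.6356 -0.0847
step 31	q: 0.8589 -0.9127 1.0483	dq: 2.4740 -0.0340 0.4483	eef: 0.3714 -0.0255 0.4632	τ: -10.4402 0.6521 -0.0480
step 32	q: 0.8835 -0.9130 1.0526	dq: 2.4485 -0.0299 0.4109	eef: 0.3822 -0.0258 0.4539	τ: -10.9220 0.6680 -0.0124
step 33	q: 0.9078 -0.9133 1.0565	dq: 2.4214 -0.0261 0.3753	eef: 0.3928 -0.0261 0.4445	τ: -11.3840 0.6834 0.0222
step 34	q: 0.9319 -0.9135 1.0601	dq: 2.3927 -0.0225 0.3414	eef: 0.4030 -0.0263 0.4349	τ: -11.8267 0.6982 0.0558
step 35	q: 0.9557 -0.9137 1.0634	dq: 2.3626 -0.0193 0.3093	eef: 0.4129 -0.0265 0.4253	τ: -12.2506 0.7124 0.0885
step 36	q: 0.9791 -0.9139 1.0663	dq: 2.3312 -0.0164 0.2788	eef: 0.4224 -0.0267 0.4155	τ: -12.6560 0.7261 0.1203
step 37	q: 1.0023 -0.9141 1.0690	dq: 2.2987 -0.0138 0.2500	eef: 0.4317 -0.0269 0.4057	τ: -13.0432 0.7392 0.1512
step 38	q: 1.0251 -0.9142 1.0713	dq: 2.2651 -0.0115 0.2230	eef: 0.4406 -0.0271 0.3957	τ: -13.4126 0.7517 0.1813
step 39	q: 1.0476 -0.9143 1.0734	dq: 2.2306 -0.0094 0.1975	eef: 0.4492 -0.0272 0.3858	τ: -13.7646 0.7636 0.2106
step 40	q: 1.0697 -0.9144 1.0753	dq: 2.1953 -0.0074 0.1737	eef: 0.4574 -0.0273 0.3758	τ: -14.0996 0.7748 0.2390
step 41	q: 1.0915 -0.9144 1.0769	dq: 2.1592 -0.0056 0.1515	eef: 0.4653 -0.0275 0.3658	τ: -14.4178 0.7855 0.2667
step 42	q: 1.1129 -0.9145 1.0783	dq: 2.1226 -0.0039 0.1308	eef: 0.4729 -0.0275 0.3558	τ: -14.7198 0.7955 0.2936
step 43	q: 1.1339 -0.9145 1.0795	dq: 2.0854 -0.0023 0.1115	eef: 0.4802 -0.0276 0.3458	τ: -15.0058 0.8048 0.3197
step 44	q: 1.1546 -0.9145 1.0805	dq: 2.0478 -0.0008 0.0936	eef: 0.4871 -0.0277 0.3358	τ: -15.2764 0.8136 0.3451
step 45	q: 1.1749 -0.9145 1.0814	dq: 2.0098 0.0007 0.0771	eef: 0.4937 -0.0277 0.3259	τ: -15.5318 0.8217 0.3698
step 46	q: 1.1948 -0.9145 1.0821	dq: 1.9715 0.0022 0.0619	eef: 0.5001 -0.0278 0.3160	τ: -15.7726 0.8292 0.3937
step 47	q: 1.2143 -0.9145 1.0826	dq: 1.9331 0.0036 0.0479	eef: 0.5061 -0.0278 0.3062	τ: -15.9991 0.8362 0.4169
step 48	q: 1.2334 -0.9144 1.0831	dq: 1.8945 0.0050 0.0352	eef: 0.5118 -0.0278 0.2965	τ: -16.2118 0.8426 0.4394
step 49	q: 1.2522 -0.9144 1.0834	dq: 1.8558 0.0066 0.0238	eef: 0.5173 -0.0279 0.2869	τ: -16.4112 0.8483 0.4610
step 50	q: 1.2705 -0.9143 1.0836	dq: 1.8173 0.0082 0.0142	eef: 0.5224 -0.0279 0.2773
final eef position (m): 0.5224 -0.0279 0.2773


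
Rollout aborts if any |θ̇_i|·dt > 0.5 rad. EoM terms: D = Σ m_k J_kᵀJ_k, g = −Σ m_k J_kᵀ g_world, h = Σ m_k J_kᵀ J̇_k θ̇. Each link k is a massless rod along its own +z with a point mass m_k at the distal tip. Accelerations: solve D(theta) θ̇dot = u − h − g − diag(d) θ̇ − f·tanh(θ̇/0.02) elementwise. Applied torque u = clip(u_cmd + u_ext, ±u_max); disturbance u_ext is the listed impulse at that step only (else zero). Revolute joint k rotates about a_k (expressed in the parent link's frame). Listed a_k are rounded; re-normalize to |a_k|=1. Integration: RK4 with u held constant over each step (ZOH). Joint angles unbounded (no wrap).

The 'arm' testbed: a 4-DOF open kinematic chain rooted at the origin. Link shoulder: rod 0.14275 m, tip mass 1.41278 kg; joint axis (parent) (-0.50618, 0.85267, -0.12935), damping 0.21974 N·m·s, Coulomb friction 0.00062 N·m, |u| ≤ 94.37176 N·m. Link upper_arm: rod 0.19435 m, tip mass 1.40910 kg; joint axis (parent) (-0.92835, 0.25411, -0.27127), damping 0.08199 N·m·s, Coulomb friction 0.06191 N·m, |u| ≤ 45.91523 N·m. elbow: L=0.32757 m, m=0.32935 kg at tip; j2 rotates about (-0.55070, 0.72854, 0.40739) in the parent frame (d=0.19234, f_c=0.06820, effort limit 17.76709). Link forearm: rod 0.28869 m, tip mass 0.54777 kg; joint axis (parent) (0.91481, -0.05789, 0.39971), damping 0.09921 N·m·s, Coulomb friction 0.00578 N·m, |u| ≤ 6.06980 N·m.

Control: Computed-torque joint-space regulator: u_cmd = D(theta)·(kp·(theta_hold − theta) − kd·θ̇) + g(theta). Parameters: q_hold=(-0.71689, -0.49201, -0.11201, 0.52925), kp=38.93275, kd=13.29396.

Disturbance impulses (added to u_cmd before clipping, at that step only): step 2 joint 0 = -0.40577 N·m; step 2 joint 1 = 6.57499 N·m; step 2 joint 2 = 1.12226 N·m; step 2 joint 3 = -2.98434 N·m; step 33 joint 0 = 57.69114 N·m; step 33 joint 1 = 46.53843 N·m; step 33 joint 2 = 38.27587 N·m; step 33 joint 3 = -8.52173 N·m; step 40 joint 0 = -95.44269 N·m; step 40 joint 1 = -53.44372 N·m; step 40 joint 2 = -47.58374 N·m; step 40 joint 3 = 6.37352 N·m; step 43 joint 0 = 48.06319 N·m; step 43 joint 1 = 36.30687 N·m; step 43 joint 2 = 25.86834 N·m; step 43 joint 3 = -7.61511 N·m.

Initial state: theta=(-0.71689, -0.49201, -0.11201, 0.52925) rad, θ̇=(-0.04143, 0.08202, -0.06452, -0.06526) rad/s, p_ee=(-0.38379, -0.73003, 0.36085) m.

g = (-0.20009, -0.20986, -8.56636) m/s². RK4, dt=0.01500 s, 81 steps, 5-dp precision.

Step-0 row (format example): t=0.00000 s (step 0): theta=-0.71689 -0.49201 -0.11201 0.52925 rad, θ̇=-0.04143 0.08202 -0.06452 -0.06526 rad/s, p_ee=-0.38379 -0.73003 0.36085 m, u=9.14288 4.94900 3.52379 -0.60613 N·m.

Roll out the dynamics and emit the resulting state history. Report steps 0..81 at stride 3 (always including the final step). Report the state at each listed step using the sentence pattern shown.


t=0.04500 s (step 3): theta=-0.71942 -0.48929 -0.11309 0.51856 rad, θ̇=-0.15098 0.09463 0.00030 -1.13589 rad/s, p_ee=-0.38769 -0.72914 0.36162 m, u=9.16823 3.72824 3.23331 -0.05389 N·m.
t=0.09000 s (step 6): theta=-0.72459 -0.48534 -0.11290 0.48614 rad, θ̇=-0.07895 0.07148 0.00470 -0.40531 rad/s, p_ee=-0.39692 -0.72688 0.36523 m, u=9.13349 4.35430 3.31876 -0.36830 N·m.
t=0.13500 s (step 9): theta=-0.72683 -0.48320 -0.11275 0.47535 rad, θ̇=-0.02433 0.02400 0.00243 -0.11347 rad/s, p_ee=-0.40037 -0.72586 0.36658 m, u=9.10587 4.73283 3.37090 -0.53163 N·m.
t=0.18000 s (step 12): theta=-0.72720 -0.48281 -0.11267 0.47360 rad, θ̇=0.00439 -0.00312 0.00048 0.02033 rad/s, p_ee=-0.40094 -0.72567 0.36684 m, u=9.08407 4.94053 3.40021 -0.61723 N·m.
t=0.22500 s (step 15): theta=-0.72670 -0.48322 -0.11269 0.47598 rad, θ̇=0.01601 -0.01293 -0.00075 0.07956 rad/s, p_ee=-0.40020 -0.72587 0.36659 m, u=9.06661 5.04016 3.41469 -0.65831 N·m.
t=0.27000 s (step 18): theta=-0.72587 -0.48388 -0.11273 0.48021 rad, θ̇=0.01995 -0.01582 -0.00104 0.10414 rad/s, p_ee=-0.39892 -0.72621 0.36614 m, u=9.05216 5.09175 3.42221 -0.67931 N·m.
t=0.31500 s (step 21): theta=-0.72496 -0.48460 -0.11277 0.48505 rad, θ̇=0.02059 -0.01630 -0.00109 0.10898 rad/s, p_ee=-0.39747 -0.72660 0.36562 m, u=9.03991 5.11911 3.42621 -0.68974 N·m.
t=0.36000 s (step 24): theta=-0.72405 -0.48532 -0.11282 0.48988 rad, θ̇=0.01965 -0.01559 -0.00104 0.10445 rad/s, p_ee=-0.39603 -0.72697 0.36509 m, u=9.02940 5.13351 3.42831 -0.69460 N·m.
t=0.40500 s (step 27): theta=-0.72320 -0.48600 -0.11286 0.49440 rad, θ̇=0.01804 -0.01438 -0.00094 0.09583 rad/s, p_ee=-0.39468 -0.72732 0.36460 m, u=9.02032 5.14103 3.42940 -0.69658 N·m.
t=0.45000 s (step 30): theta=-0.72243 -0.48661 -0.11290 0.49849 rad, θ̇=0.01624 -0.01304 -0.00084 0.08577 rad/s, p_ee=-0.39345 -0.72763 0.36415 m, u=9.01245 5.14498 3.42995 -0.69710 N·m.
t=0.49500 s (step 33): theta=-0.72174 -0.48717 -0.11294 0.50212 rad, θ̇=0.01446 -0.01176 -0.00073 0.07558 rad/s, p_ee=-0.39235 -0.72791 0.36376 m, u=66.69676 45.91523 17.76709 -6.06980 N·m.
t=0.54000 s (step 36): theta=-0.63912 -0.45648 -0.22393 0.51049 rad, θ̇=1.50457 0.58222 -1.93085 0.30013 rad/s, p_ee=-0.39865 -0.70822 0.37595 m, u=0.54808 -0.75413 1.25157 0.03548 N·m.
t=0.58500 s (step 39): theta=-0.59592 -0.43931 -0.27658 0.52187 rad, θ̇=0.52716 0.21224 -0.58061 0.18215 rad/s, p_ee=-0.40083 -0.69573 0.38491 m, u=3.84669 1.76862 2.05225 -0.31277 N·m.
t=0.63000 s (step 42): theta=-0.69558 -0.41980 -0.16580 0.59262 rad, θ̇=-3.98053 0.39901 4.40216 2.25188 rad/s, p_ee=-0.39829 -0.70685 0.37621 m, u=22.45196 11.24543 6.49119 -1.37280 N·m.
t=0.67500 s (step 45): theta=-0.77098 -0.39509 -0.10065 0.64359 rad, θ̇=-0.01439 0.69757 -0.62196 0.36578 rad/s, p_ee=-0.40402 -0.71048 0.36533 m, u=8.92068 2.45902 3.42984 -0.10209 N·m.
t=0.72000 s (step 48): theta=-0.77010 -0.37721 -0.11892 0.64885 rad, θ̇=0.04600 0.15879 -0.23188 -0.05452 rad/s, p_ee=-0.41120 -0.70576 0.36461 m, u=9.05101 3.58725 3.36845 -0.33258 N·m.
t=0.76500 s (step 51): theta=-0.76745 -0.37617 -0.12461 0.64365 rad, θ̇=0.06501 -0.07305 -0.04365 -0.13273 rad/s, p_ee=-0.41284 -0.70514 0.36463 m, u=9.11995 4.23300 3.34614 -0.48905 N·m.
t=0.81000 s (step 54): theta=-0.76425 -0.38166 -0.12497 0.63794 rad, θ̇=0.08150 -0.15982 0.00717 -0.12395 rad/s, p_ee=-0.41151 -0.70628 0.36458 m, u=9.15073 4.58550 3.37098 -0.58290 N·m.
t=0.85500 s (step 57): theta=-0.76023 -0.38971 -0.12458 0.63253 rad, θ̇=0.09483 -0.19219 0.00906 -0.11616 rad/s, p_ee=-0.40896 -0.70815 0.36410 m, u=9.15849 4.79550 3.40776 -0.63810 N·m.
t=0.90000 s (step 60): theta=-0.75592 -0.39852 -0.12417 0.62753 rad, θ̇=0.09595 -0.19686 0.00889 -0.10601 rad/s, p_ee=-0.40597 -0.71025 0.36336 m, u=9.15275 4.91948 3.43056 -0.66965 N·m.
t=0.94500 s (step 63): theta=-0.75171 -0.40720 -0.12377 0.62299 rad, θ̇=0.09064 -0.18756 0.00849 -0.09640 rad/s, p_ee=-0.40294 -0.71233 0.36252 m, u=9.13971 4.99148 3.44372 -0.68684 N·m.
t=0.99000 s (step 66): theta=-0.74781 -0.41529 -0.12340 0.61886 rad, θ̇=0.08244 -0.17181 0.00803 -0.08801 rad/s, p_ee=-0.40010 -0.71427 0.36170 m, u=9.12326 5.03223 3.45079 -0.69549 N·m.
t=1.03500 s (step 69): theta=-0.74431 -0.42262 -0.12304 0.61507 rad, θ̇=0.07330 -0.15378 0.00758 -0.08076 rad/s, p_ee=-0.39753 -0.71602 0.36093 m, u=9.10578 5.05438 3.45410 -0.69918 N·m.
t=1.08000 s (step 72): theta=-0.74122 -0.42913 -0.12271 0.61159 rad, θ̇=0.06425 -0.13566 0.00715 -0.07442 rad/s, p_ee=-0.39527 -0.71755 0.36025 m, u=9.08866 5.06558 3.45515 -0.70010 N·m.
t=1.12500 s (step 75): theta=-0.73852 -0.43484 -0.12240 0.60837 rad, θ̇=0.05579 -0.11859 0.00675 -0.06878 rad/s, p_ee=-0.39332 -0.71889 0.35967 m, u=9.07266 5.07049 3.45488 -0.69954 N·m.
t=1.17000 s (step 78): theta=-0.73619 -0.43982 -0.12210 0.60540 rad, θ̇=0.04815 -0.10307 0.00639 -0.06366 rad/s, p_ee=-0.39165 -0.72004 0.35919 m, u=9.05816 5.07189 3.45388 -0.69826 N·m.
t=1.21500 s (step 81): theta=-0.73418 -0.44414 -0.12182 0.60265 rad, θ̇=0.04140 -0.08927 0.00607 -0.05897 rad/s, p_ee=-0.39024 -0.72103 0.35879 m.


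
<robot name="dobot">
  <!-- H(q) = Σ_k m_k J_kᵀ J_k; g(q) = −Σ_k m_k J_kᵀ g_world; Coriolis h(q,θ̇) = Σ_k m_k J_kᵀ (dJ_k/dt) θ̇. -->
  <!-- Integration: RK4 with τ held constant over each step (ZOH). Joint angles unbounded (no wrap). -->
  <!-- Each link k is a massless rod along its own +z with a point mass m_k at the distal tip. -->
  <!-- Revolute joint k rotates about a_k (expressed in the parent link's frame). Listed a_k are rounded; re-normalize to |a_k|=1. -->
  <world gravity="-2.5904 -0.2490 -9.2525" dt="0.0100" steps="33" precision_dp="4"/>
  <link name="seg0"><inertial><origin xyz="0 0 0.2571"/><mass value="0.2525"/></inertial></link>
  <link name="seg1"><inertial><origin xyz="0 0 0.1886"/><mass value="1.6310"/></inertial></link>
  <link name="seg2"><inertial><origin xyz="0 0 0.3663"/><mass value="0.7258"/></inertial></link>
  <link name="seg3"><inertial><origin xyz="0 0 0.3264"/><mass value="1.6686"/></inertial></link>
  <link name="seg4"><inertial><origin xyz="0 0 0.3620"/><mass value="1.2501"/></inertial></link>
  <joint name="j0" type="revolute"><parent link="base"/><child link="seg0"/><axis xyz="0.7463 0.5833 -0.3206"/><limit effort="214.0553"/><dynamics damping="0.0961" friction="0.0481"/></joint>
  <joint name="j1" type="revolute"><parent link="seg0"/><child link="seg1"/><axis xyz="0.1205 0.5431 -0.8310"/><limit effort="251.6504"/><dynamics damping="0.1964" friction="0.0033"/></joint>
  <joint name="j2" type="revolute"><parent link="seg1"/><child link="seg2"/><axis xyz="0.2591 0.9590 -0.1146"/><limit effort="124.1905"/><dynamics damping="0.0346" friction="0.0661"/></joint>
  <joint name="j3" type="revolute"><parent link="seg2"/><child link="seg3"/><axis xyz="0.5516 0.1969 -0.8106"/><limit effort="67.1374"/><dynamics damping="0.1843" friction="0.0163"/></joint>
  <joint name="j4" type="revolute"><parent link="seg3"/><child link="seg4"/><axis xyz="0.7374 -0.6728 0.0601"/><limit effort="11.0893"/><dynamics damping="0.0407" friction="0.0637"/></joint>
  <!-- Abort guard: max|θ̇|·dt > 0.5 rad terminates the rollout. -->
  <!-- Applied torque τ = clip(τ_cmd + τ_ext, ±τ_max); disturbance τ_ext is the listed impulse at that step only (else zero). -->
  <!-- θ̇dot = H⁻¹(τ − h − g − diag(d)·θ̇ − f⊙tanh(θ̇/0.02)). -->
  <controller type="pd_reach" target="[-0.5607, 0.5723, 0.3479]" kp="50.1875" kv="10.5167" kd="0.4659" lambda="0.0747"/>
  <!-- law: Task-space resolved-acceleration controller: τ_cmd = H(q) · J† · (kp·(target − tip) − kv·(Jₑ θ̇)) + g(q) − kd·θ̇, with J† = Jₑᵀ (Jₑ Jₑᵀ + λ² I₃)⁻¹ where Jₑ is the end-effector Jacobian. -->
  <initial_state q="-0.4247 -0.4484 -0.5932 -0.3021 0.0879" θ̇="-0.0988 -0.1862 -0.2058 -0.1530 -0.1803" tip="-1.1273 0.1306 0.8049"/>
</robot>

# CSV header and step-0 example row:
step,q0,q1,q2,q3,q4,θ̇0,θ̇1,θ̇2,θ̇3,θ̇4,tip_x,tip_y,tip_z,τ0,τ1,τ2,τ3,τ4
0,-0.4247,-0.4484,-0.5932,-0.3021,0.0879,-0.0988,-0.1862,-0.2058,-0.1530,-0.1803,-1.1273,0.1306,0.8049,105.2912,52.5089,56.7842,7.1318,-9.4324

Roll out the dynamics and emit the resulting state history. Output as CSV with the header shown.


step,q0,q1,q2,q3,q4,θ̇0,θ̇1,θ̇2,θ̇3,θ̇4,tip_x,tip_y,tip_z,τ0,τ1,τ2,τ3,τ4
1,-0.4205,-0.4452,-0.6006,-0.3082,0.0846,0.9336,0.8218,-1.2714,-1.0708,-0.4899,-1.1281,0.1302,0.8004,98.5063,47.6896,53.5487,7.5659,-8.2611
2,-0.4066,-0.4329,-0.6178,-0.3229,0.0781,1.8415,1.5900,-2.1387,-1.8735,-0.7973,-1.1265,0.1320,0.7945,90.6385,43.0826,49.4225,7.5460,-7.2919
3,-0.3843,-0.4142,-0.6428,-0.3448,0.0686,2.6235,2.1197,-2.8241,-2.5385,-1.0907,-1.1227,0.1358,0.7877,81.6471,38.7814,44.7731,7.1834,-6.4781
4,-0.3547,-0.3913,-0.6738,-0.3726,0.0563,3.2778,2.4352,-3.3439,-3.0619,-1.3606,-1.1166,0.1413,0.7799,71.7821,34.8738,39.9534,6.6056,-5.7763
5,-0.3193,-0.3661,-0.7093,-0.4050,0.0415,3.8049,2.5747,-3.7159,-3.4520,-1.5997,-1.1082,0.1484,0.7714,61.5103,31.4040,35.2668,5.9417,-5.1476
6,-0.2792,-0.3402,-0.7478,-0.4408,0.0245,4.2087,2.5821,-3.9601,-3.7226,-1.8034,-1.0977,0.1567,0.7623,51.3570,28.3684,30.9437,5.3027,-4.5596
7,-0.2356,-0.3147,-0.7882,-0.4787,0.0056,4.4974,2.4998,-4.0984,-3.8895,-1.9699,-1.0850,0.1661,0.7528,41.7703,25.7313,27.1351,4.7681,-3.9878
8,-0.1897,-0.2903,-0.8296,-0.5178,-0.0147,4.6823,2.3638,-4.1531,-3.9689,-2.0995,-1.0704,0.1765,0.7428,33.0568,23.4449,23.9201,4.3839,-3.4165
9,-0.1424,-0.2674,-0.8711,-0.5574,-0.0362,4.7768,2.2020,-4.1444,-3.9762,-2.1942,-1.0540,0.1875,0.7325,25.3798,21.4627,21.3203,4.1676,-2.8374
10,-0.0946,-0.2462,-0.9123,-0.5968,-0.0585,4.7945,2.0341,-4.0903,-3.9251,-2.2572,-1.0361,0.1990,0.7219,18.7894,19.7452,19.3167,4.1157,-2.2492
11,-0.0469,-0.2267,-0.9528,-0.6355,-0.0812,4.7484,1.8727,-4.0051,-3.8276,-2.2920,-1.0170,0.2108,0.7111,13.2589,18.2616,17.8639,4.2118,-1.6548
12,0.0001,-0.2087,-0.9924,-0.6730,-0.1042,4.6505,1.7254,-3.9004,-3.6938,-2.3022,-0.9968,0.2229,0.7001,8.7168,16.9876,16.9019,4.4327,-1.0609
13,0.0459,-0.1921,-1.0308,-0.7091,-0.1271,4.5113,1.5959,-3.7847,-3.5323,-2.2913,-0.9759,0.2351,0.6890,5.0691,15.9034,16.3645,4.7527,-0.4753
14,0.0902,-0.1767,-1.0681,-0.7435,-0.1499,4.3398,1.4853,-3.6641,-3.3501,-2.2625,-0.9544,0.2473,0.6778,2.2142,14.9922,16.1850,5.1466,0.0932
15,0.1326,-0.1623,-1.1041,-0.7760,-0.1723,4.1437,1.3932,-3.5428,-3.1532,-2.2186,-0.9326,0.2594,0.6666,0.0516,14.2384,16.2997,5.5914,0.6363
16,0.1730,-0.1488,-1.1389,-0.8064,-0.1942,3.9295,1.3184,-3.4235,-2.9466,-2.1621,-0.9107,0.2714,0.6552,-1.5137,13.6274,16.6502,6.0671,1.1467
17,0.2111,-0.1359,-1.1726,-0.8348,-0.2155,3.7025,1.2590,-3.3078,-2.7346,-2.0952,-0.8889,0.2832,0.6439,-2.5685,13.1449,17.1844,6.5572,1.6181
18,0.2470,-0.1236,-1.2051,-0.8611,-0.2360,3.4674,1.2131,-3.1963,-2.5209,-2.0196,-0.8672,0.2948,0.6325,-3.1911,12.7772,17.8564,7.0481,2.0459
19,0.2804,-0.1116,-1.2365,-0.8852,-0.2558,3.2279,1.1786,-3.0892,-2.3085,-1.9370,-0.8460,0.3062,0.6212,-3.4512,12.5108,18.6271,7.5293,2.4269
20,0.3115,-0.1000,-1.2669,-0.9072,-0.2747,2.9870,1.1538,-2.9862,-2.0999,-1.8490,-0.8252,0.3173,0.6098,-3.4101,12.3328,19.4633,7.9931,2.7592
21,0.3402,-0.0885,-1.2962,-0.9272,-0.2928,2.7475,1.1368,-2.8869,-1.8973,-1.7568,-0.8051,0.3281,0.5986,-3.1219,12.2311,20.3370,8.4337,3.0424
22,0.3664,-0.0772,-1.3246,-0.9452,-0.3099,2.5114,1.1262,-2.7907,-1.7024,-1.6616,-0.7855,0.3386,0.5875,-2.6335,12.1943,21.2254,8.8471,3.2771
23,0.3904,-0.0660,-1.3521,-0.9613,-0.3260,2.2806,1.1205,-2.6969,-1.5165,-1.5644,-0.7667,0.3489,0.5764,-1.9859,12.2118,22.1098,9.2308,3.4648
24,0.4121,-0.0548,-1.3786,-0.9755,-0.3411,2.0564,1.1186,-2.6050,-1.3407,-1.4662,-0.7487,0.3588,0.5655,-1.2146,12.2741,22.9750,9.5834,3.6078
25,0.4316,-0.0436,-1.4042,-0.9881,-0.3553,1.8400,1.1194,-2.5143,-1.1756,-1.3679,-0.7315,0.3685,0.5547,-0.3500,12.3724,23.8092,9.9042,3.7089
26,0.4489,-0.0324,-1.4288,-0.9991,-0.3685,1.6324,1.1220,-2.4244,-1.0218,-1.2703,-0.7151,0.3779,0.5441,0.5816,12.4992,24.6031,10.1932,3.7715
27,0.4642,-0.0212,-1.4526,-1.0086,-0.3807,1.4342,1.1256,-2.3350,-0.8795,-1.1741,-0.6996,0.3870,0.5337,1.5582,12.6474,25.3497,10.4508,3.7989
28,0.4776,-0.0099,-1.4755,-1.0167,-0.3920,1.2460,1.1294,-2.2457,-0.7488,-1.0799,-0.6849,0.3958,0.5235,2.5607,12.8110,26.0438,10.6778,3.7949
29,0.4892,0.0014,-1.4975,-1.0236,-0.4024,1.0681,1.1330,-2.1562,-0.6295,-0.9881,-0.6710,0.4043,0.5135,3.5736,12.9849,26.6820,10.8752,3.7632
30,0.4991,0.0127,-1.5187,-1.0294,-0.4118,0.9008,1.1357,-2.0666,-0.5214,-0.8993,-0.6580,0.4125,0.5037,4.5836,13.1645,27.2620,11.0441,3.7072
31,0.5073,0.0241,-1.5389,-1.0341,-0.4204,0.7442,1.1372,-1.9768,-0.4242,-0.8138,-0.6459,0.4205,0.4942,5.5799,13.3461,27.7828,11.1857,3.6304
32,0.5140,0.0355,-1.5582,-1.0379,-0.4281,0.5983,1.1371,-1.8867,-0.3374,-0.7319,-0.6345,0.4281,0.4849,6.5539,13.5265,28.2442,11.3013,3.5361
33,0.5193,0.0468,-1.5766,-1.0409,-0.4350,0.4629,1.1350,-1.7965,-0.2605,-0.6539,-0.6240,0.4355,0.4759,,,,,
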